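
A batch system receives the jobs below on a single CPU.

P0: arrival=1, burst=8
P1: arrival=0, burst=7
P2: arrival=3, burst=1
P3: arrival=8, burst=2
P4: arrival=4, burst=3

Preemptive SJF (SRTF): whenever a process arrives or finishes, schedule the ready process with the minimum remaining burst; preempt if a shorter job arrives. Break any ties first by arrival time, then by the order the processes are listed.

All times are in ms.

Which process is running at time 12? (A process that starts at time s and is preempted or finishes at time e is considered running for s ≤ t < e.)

P1

Schedule: | P1 0-3 | P2 3-4 | P4 4-7 | P1 7-8 | P3 8-10 | P1 10-13 | P0 13-21 |
Completion: P0=21  P1=13  P2=4  P3=10  P4=7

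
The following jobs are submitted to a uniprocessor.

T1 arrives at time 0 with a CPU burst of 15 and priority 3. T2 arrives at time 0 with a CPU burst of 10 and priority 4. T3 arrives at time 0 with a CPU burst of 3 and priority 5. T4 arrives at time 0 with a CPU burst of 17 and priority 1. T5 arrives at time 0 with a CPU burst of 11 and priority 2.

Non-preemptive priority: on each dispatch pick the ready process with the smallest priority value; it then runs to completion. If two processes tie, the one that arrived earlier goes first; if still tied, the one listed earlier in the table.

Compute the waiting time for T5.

Schedule: | T4 0-17 | T5 17-28 | T1 28-43 | T2 43-53 | T3 53-56 |
Completion: T1=43  T2=53  T3=56  T4=17  T5=28
Turnaround (C−A): T1=43  T2=53  T3=56  T4=17  T5=28
Waiting(T5) = turnaround − burst = 28 − 11 = 17

17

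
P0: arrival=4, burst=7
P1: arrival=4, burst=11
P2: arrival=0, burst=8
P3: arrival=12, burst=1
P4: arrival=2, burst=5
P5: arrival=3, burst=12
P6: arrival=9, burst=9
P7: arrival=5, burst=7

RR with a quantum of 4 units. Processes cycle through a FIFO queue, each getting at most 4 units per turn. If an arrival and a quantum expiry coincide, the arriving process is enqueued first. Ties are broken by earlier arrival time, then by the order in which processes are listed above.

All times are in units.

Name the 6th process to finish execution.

P5

Timeline: | P2 0-4 | P4 4-8 | P5 8-12 | P0 12-16 | P1 16-20 | P2 20-24 | P7 24-28 | P4 28-29 | P6 29-33 | P3 33-34 | P5 34-38 | P0 38-41 | P1 41-45 | P7 45-48 | P6 48-52 | P5 52-56 | P1 56-59 | P6 59-60 |
Completion: P0=41  P1=59  P2=24  P3=34  P4=29  P5=56  P6=60  P7=48
Turnaround (C−A): P0=37  P1=55  P2=24  P3=22  P4=27  P5=53  P6=51  P7=43
Finish order: P2 → P4 → P3 → P0 → P7 → P5 → P1 → P6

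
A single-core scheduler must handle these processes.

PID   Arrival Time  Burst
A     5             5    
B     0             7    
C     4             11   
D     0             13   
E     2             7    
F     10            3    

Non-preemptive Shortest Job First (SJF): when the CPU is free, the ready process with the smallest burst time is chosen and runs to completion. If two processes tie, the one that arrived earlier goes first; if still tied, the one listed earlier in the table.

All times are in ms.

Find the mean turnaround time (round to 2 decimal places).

Schedule: | B 0-7 | A 7-12 | F 12-15 | E 15-22 | C 22-33 | D 33-46 |
Completion: A=12  B=7  C=33  D=46  E=22  F=15
Turnaround times: A=7, B=7, C=29, D=46, E=20, F=5
Average turnaround = (7+7+29+46+20+5) / 6 = 114/6 = 19.00

19.00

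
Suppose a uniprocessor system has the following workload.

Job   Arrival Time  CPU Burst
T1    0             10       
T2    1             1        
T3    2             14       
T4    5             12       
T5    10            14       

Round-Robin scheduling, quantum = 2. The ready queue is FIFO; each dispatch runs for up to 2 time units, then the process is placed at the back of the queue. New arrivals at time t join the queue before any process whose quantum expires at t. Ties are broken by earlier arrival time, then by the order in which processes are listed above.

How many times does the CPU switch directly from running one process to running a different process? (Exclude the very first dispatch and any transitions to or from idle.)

24

Schedule: | T1 0-2 | T2 2-3 | T3 3-5 | T1 5-7 | T4 7-9 | T3 9-11 | T1 11-13 | T4 13-15 | T5 15-17 | T3 17-19 | T1 19-21 | T4 21-23 | T5 23-25 | T3 25-27 | T1 27-29 | T4 29-31 | T5 31-33 | T3 33-35 | T4 35-37 | T5 37-39 | T3 39-41 | T4 41-43 | T5 43-45 | T3 45-47 | T5 47-51 |
Completion: T1=29  T2=3  T3=47  T4=43  T5=51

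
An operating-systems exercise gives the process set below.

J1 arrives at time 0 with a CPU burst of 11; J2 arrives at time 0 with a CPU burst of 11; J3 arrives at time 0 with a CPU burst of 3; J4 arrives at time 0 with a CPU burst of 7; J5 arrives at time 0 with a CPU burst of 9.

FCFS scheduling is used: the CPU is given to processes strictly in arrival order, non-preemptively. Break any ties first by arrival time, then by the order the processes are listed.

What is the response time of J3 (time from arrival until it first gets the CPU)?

22

Schedule: | J1 0-11 | J2 11-22 | J3 22-25 | J4 25-32 | J5 32-41 |
Completion: J1=11  J2=22  J3=25  J4=32  J5=41
Turnaround (C−A): J1=11  J2=22  J3=25  J4=32  J5=41
Response(J3) = first start − arrival = 22 − 0 = 22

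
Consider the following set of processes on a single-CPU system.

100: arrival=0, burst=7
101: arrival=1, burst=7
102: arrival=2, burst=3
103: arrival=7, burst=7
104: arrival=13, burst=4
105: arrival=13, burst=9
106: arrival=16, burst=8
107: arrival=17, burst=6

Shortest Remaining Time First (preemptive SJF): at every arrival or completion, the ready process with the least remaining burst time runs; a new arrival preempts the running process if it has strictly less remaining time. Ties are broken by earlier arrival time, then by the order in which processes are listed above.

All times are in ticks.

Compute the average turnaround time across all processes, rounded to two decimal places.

Schedule: | 100 0-2 | 102 2-5 | 100 5-10 | 101 10-17 | 104 17-21 | 107 21-27 | 103 27-34 | 106 34-42 | 105 42-51 |
Completion: 100=10  101=17  102=5  103=34  104=21  105=51  106=42  107=27
Turnaround (C−A): 100=10  101=16  102=3  103=27  104=8  105=38  106=26  107=10
Turnaround times: 100=10, 101=16, 102=3, 103=27, 104=8, 105=38, 106=26, 107=10
Average turnaround = (10+16+3+27+8+38+26+10) / 8 = 138/8 = 17.25

17.25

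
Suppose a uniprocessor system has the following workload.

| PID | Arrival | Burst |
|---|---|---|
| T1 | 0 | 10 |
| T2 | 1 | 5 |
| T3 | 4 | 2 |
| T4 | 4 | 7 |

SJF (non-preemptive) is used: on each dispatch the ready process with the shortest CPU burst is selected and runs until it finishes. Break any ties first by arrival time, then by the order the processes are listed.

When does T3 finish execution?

Gantt: | T1 0-10 | T3 10-12 | T2 12-17 | T4 17-24 |
Completion: T1=10  T2=17  T3=12  T4=24
Turnaround (C−A): T1=10  T2=16  T3=8  T4=20

12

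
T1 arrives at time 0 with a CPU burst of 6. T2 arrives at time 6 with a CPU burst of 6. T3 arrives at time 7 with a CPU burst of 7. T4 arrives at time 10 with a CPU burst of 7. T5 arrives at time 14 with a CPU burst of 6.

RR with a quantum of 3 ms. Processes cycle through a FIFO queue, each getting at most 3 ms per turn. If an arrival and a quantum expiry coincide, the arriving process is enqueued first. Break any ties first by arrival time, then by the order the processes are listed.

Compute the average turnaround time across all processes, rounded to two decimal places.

15.00

Timeline: | T1 0-6 | T2 6-9 | T3 9-12 | T2 12-15 | T4 15-18 | T3 18-21 | T5 21-24 | T4 24-27 | T3 27-28 | T5 28-31 | T4 31-32 |
Completion: T1=6  T2=15  T3=28  T4=32  T5=31
Turnaround (C−A): T1=6  T2=9  T3=21  T4=22  T5=17
Turnaround times: T1=6, T2=9, T3=21, T4=22, T5=17
Average turnaround = (6+9+21+22+17) / 5 = 75/5 = 15.00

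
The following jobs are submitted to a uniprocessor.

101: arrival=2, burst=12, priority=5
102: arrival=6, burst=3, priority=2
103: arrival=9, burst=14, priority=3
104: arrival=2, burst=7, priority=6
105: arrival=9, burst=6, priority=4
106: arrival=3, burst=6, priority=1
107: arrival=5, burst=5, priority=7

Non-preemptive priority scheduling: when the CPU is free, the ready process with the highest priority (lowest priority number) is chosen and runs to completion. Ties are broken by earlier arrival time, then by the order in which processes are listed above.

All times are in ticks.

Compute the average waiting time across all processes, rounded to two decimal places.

21.86

Gantt: | idle 0-2 | 101 2-14 | 106 14-20 | 102 20-23 | 103 23-37 | 105 37-43 | 104 43-50 | 107 50-55 |
Completion: 101=14  102=23  103=37  104=50  105=43  106=20  107=55
Waiting times: 101=0, 102=14, 103=14, 104=41, 105=28, 106=11, 107=45
Average waiting = (0+14+14+41+28+11+45) / 7 = 153/7 = 21.86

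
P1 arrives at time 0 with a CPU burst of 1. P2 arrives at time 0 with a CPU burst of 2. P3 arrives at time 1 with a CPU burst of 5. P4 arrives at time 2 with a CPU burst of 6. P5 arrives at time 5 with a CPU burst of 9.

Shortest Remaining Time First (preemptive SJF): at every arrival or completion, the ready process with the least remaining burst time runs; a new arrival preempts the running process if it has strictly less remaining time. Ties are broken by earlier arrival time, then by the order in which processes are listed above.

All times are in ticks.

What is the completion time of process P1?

1

Schedule: | P1 0-1 | P2 1-3 | P3 3-8 | P4 8-14 | P5 14-23 |
Completion: P1=1  P2=3  P3=8  P4=14  P5=23
Turnaround (C−A): P1=1  P2=3  P3=7  P4=12  P5=18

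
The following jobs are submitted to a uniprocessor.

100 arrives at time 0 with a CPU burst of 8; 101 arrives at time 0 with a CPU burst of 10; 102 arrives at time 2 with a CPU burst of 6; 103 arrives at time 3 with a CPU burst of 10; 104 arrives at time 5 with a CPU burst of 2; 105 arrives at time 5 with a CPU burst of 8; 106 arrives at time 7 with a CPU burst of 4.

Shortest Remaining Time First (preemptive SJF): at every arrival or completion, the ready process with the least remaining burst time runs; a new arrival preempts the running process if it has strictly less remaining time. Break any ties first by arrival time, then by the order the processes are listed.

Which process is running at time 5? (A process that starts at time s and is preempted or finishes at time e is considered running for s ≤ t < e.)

Schedule: | 100 0-5 | 104 5-7 | 100 7-10 | 106 10-14 | 102 14-20 | 105 20-28 | 101 28-38 | 103 38-48 |
Completion: 100=10  101=38  102=20  103=48  104=7  105=28  106=14
Turnaround (C−A): 100=10  101=38  102=18  103=45  104=2  105=23  106=7

104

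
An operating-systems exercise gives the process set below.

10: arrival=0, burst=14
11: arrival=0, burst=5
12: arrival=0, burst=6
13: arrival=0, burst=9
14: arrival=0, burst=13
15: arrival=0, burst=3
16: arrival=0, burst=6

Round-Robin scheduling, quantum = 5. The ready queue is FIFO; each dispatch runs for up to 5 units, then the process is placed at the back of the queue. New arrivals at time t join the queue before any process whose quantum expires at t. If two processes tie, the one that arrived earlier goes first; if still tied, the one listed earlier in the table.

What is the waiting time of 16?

Schedule: | 10 0-5 | 11 5-10 | 12 10-15 | 13 15-20 | 14 20-25 | 15 25-28 | 16 28-33 | 10 33-38 | 12 38-39 | 13 39-43 | 14 43-48 | 16 48-49 | 10 49-53 | 14 53-56 |
Completion: 10=53  11=10  12=39  13=43  14=56  15=28  16=49
Turnaround (C−A): 10=53  11=10  12=39  13=43  14=56  15=28  16=49
Waiting(16) = turnaround − burst = 49 − 6 = 43

43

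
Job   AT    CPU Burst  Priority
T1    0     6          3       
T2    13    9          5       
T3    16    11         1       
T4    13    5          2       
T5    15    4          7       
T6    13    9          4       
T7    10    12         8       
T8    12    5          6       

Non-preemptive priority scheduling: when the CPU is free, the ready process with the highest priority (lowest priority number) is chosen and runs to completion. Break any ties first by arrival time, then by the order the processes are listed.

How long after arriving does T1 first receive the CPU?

0

Timeline: | T1 0-6 | idle 6-10 | T7 10-22 | T3 22-33 | T4 33-38 | T6 38-47 | T2 47-56 | T8 56-61 | T5 61-65 |
Completion: T1=6  T2=56  T3=33  T4=38  T5=65  T6=47  T7=22  T8=61
Response(T1) = first start − arrival = 0 − 0 = 0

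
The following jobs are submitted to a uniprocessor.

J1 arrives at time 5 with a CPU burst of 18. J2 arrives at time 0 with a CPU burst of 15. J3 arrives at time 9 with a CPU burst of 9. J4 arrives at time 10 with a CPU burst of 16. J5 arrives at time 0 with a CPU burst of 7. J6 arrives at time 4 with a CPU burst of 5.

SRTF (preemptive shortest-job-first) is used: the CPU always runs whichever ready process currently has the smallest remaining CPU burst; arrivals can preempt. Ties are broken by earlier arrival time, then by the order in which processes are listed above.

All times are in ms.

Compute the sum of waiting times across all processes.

Timeline: | J5 0-7 | J6 7-12 | J3 12-21 | J2 21-36 | J4 36-52 | J1 52-70 |
Completion: J1=70  J2=36  J3=21  J4=52  J5=7  J6=12
Turnaround (C−A): J1=65  J2=36  J3=12  J4=42  J5=7  J6=8
Waiting = turnaround − burst: J1=47, J2=21, J3=3, J4=26, J5=0, J6=3
Total waiting = 47 + 21 + 3 + 26 + 0 + 3 = 100

100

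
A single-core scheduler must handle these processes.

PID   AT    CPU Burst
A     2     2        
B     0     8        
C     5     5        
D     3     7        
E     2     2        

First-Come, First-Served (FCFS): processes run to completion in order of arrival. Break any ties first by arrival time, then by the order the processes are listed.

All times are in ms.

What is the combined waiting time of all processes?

Gantt: | B 0-8 | A 8-10 | E 10-12 | D 12-19 | C 19-24 |
Completion: A=10  B=8  C=24  D=19  E=12
Waiting = turnaround − burst: A=6, B=0, C=14, D=9, E=8
Total waiting = 6 + 0 + 14 + 9 + 8 = 37

37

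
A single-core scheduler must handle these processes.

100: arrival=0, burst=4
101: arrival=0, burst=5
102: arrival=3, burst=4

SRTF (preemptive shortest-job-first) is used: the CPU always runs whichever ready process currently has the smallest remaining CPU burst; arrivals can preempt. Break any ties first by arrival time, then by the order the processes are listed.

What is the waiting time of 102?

Schedule: | 100 0-4 | 102 4-8 | 101 8-13 |
Completion: 100=4  101=13  102=8
Waiting(102) = turnaround − burst = 5 − 4 = 1

1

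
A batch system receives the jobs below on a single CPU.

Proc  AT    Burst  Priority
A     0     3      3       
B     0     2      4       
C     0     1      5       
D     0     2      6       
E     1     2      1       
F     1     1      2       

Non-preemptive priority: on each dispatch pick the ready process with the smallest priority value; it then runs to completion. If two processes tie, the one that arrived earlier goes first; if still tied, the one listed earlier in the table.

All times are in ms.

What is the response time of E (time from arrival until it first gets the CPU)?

2

Gantt: | A 0-3 | E 3-5 | F 5-6 | B 6-8 | C 8-9 | D 9-11 |
Completion: A=3  B=8  C=9  D=11  E=5  F=6
Response(E) = first start − arrival = 3 − 1 = 2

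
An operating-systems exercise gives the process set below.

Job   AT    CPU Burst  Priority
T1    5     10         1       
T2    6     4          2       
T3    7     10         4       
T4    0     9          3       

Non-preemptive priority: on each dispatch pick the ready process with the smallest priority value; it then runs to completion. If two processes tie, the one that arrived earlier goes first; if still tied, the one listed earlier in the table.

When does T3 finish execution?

Timeline: | T4 0-9 | T1 9-19 | T2 19-23 | T3 23-33 |
Completion: T1=19  T2=23  T3=33  T4=9

33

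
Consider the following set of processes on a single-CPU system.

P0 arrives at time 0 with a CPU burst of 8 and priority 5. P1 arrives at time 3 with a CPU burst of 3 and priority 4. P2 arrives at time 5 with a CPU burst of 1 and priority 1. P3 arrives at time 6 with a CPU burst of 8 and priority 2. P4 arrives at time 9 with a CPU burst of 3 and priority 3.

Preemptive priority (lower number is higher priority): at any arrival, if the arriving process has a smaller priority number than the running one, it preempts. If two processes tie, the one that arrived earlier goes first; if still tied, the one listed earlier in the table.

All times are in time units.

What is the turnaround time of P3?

Timeline: | P0 0-3 | P1 3-5 | P2 5-6 | P3 6-14 | P4 14-17 | P1 17-18 | P0 18-23 |
Completion: P0=23  P1=18  P2=6  P3=14  P4=17
Turnaround (C−A): P0=23  P1=15  P2=1  P3=8  P4=8
Turnaround(P3) = completion − arrival = 14 − 6 = 8

8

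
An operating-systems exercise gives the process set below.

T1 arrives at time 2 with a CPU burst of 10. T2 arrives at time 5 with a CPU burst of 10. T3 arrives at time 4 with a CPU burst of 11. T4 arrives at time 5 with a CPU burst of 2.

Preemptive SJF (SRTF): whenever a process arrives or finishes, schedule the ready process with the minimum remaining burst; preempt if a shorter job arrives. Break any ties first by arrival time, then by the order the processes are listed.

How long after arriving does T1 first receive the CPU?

Schedule: | idle 0-2 | T1 2-5 | T4 5-7 | T1 7-14 | T2 14-24 | T3 24-35 |
Completion: T1=14  T2=24  T3=35  T4=7
Response(T1) = first start − arrival = 2 − 2 = 0

0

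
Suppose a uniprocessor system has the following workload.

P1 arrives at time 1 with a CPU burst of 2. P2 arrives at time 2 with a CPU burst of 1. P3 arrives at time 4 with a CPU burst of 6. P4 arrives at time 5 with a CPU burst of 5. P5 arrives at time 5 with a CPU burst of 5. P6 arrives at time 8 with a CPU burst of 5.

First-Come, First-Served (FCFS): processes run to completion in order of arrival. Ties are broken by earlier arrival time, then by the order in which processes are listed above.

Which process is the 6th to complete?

Gantt: | idle 0-1 | P1 1-3 | P2 3-4 | P3 4-10 | P4 10-15 | P5 15-20 | P6 20-25 |
Completion: P1=3  P2=4  P3=10  P4=15  P5=20  P6=25
Turnaround (C−A): P1=2  P2=2  P3=6  P4=10  P5=15  P6=17
Finish order: P1 → P2 → P3 → P4 → P5 → P6

P6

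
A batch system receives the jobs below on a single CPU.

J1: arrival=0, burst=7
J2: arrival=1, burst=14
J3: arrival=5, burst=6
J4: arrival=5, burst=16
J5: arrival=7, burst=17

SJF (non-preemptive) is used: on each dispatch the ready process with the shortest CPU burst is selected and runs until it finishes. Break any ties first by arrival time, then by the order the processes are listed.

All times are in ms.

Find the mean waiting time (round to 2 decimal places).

Timeline: | J1 0-7 | J3 7-13 | J2 13-27 | J4 27-43 | J5 43-60 |
Completion: J1=7  J2=27  J3=13  J4=43  J5=60
Waiting times: J1=0, J2=12, J3=2, J4=22, J5=36
Average waiting = (0+12+2+22+36) / 5 = 72/5 = 14.40

14.40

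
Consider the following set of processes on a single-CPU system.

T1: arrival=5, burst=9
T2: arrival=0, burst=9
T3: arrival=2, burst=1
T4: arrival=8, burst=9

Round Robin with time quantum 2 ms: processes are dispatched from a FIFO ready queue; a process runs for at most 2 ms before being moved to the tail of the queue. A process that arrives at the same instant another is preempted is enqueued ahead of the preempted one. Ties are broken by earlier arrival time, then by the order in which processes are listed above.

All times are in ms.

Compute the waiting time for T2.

11

Timeline: | T2 0-2 | T3 2-3 | T2 3-5 | T1 5-7 | T2 7-9 | T1 9-11 | T4 11-13 | T2 13-15 | T1 15-17 | T4 17-19 | T2 19-20 | T1 20-22 | T4 22-24 | T1 24-25 | T4 25-28 |
Completion: T1=25  T2=20  T3=3  T4=28
Waiting(T2) = turnaround − burst = 20 − 9 = 11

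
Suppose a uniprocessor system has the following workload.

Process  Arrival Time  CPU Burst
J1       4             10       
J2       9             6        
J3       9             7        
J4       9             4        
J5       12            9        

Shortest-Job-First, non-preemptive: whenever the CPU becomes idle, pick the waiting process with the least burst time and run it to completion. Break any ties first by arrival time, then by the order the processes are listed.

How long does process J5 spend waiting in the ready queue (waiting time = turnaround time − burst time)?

Timeline: | idle 0-4 | J1 4-14 | J4 14-18 | J2 18-24 | J3 24-31 | J5 31-40 |
Completion: J1=14  J2=24  J3=31  J4=18  J5=40
Turnaround (C−A): J1=10  J2=15  J3=22  J4=9  J5=28
Waiting(J5) = turnaround − burst = 28 − 9 = 19

19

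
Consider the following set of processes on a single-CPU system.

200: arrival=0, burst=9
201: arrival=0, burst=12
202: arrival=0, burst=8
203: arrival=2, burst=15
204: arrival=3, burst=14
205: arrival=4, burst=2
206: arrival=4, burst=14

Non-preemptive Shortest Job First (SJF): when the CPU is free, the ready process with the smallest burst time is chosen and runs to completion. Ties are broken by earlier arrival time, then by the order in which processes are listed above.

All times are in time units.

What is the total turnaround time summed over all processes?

Timeline: | 202 0-8 | 205 8-10 | 200 10-19 | 201 19-31 | 204 31-45 | 206 45-59 | 203 59-74 |
Completion: 200=19  201=31  202=8  203=74  204=45  205=10  206=59
Turnaround = completion − arrival: 200=19, 201=31, 202=8, 203=72, 204=42, 205=6, 206=55
Total turnaround = 19 + 31 + 8 + 72 + 42 + 6 + 55 = 233

233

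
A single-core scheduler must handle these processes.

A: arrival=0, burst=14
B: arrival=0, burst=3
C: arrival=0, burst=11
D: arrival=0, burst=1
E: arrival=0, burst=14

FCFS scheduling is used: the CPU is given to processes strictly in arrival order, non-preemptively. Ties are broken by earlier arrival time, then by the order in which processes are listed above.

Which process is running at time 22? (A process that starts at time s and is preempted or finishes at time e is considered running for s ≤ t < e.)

Timeline: | A 0-14 | B 14-17 | C 17-28 | D 28-29 | E 29-43 |
Completion: A=14  B=17  C=28  D=29  E=43

C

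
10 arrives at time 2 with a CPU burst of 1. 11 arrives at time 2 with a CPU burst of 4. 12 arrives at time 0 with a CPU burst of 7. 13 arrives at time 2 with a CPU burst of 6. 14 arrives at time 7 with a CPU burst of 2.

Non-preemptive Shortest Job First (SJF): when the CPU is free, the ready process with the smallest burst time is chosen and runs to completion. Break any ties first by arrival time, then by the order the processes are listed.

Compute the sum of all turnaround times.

Timeline: | 12 0-7 | 10 7-8 | 14 8-10 | 11 10-14 | 13 14-20 |
Completion: 10=8  11=14  12=7  13=20  14=10
Turnaround (C−A): 10=6  11=12  12=7  13=18  14=3
Turnaround = completion − arrival: 10=6, 11=12, 12=7, 13=18, 14=3
Total turnaround = 6 + 12 + 7 + 18 + 3 = 46

46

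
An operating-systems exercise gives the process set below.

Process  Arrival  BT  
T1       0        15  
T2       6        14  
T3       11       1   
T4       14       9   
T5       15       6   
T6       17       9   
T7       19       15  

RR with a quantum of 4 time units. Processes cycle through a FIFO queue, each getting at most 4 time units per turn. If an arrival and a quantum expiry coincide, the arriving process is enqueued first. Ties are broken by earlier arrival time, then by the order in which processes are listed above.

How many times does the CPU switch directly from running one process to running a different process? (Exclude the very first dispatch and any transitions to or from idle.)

Gantt: | T1 0-8 | T2 8-12 | T1 12-16 | T3 16-17 | T2 17-21 | T4 21-25 | T5 25-29 | T1 29-32 | T6 32-36 | T7 36-40 | T2 40-44 | T4 44-48 | T5 48-50 | T6 50-54 | T7 54-58 | T2 58-60 | T4 60-61 | T6 61-62 | T7 62-69 |
Completion: T1=32  T2=60  T3=17  T4=61  T5=50  T6=62  T7=69
Turnaround (C−A): T1=32  T2=54  T3=6  T4=47  T5=35  T6=45  T7=50

18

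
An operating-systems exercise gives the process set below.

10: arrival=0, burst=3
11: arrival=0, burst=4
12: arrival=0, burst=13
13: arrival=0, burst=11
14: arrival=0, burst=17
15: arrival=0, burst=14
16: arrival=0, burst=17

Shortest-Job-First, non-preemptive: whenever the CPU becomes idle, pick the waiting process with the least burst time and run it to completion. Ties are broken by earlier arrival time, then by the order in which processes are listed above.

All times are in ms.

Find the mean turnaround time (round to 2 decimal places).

35.00

Gantt: | 10 0-3 | 11 3-7 | 13 7-18 | 12 18-31 | 15 31-45 | 14 45-62 | 16 62-79 |
Completion: 10=3  11=7  12=31  13=18  14=62  15=45  16=79
Turnaround times: 10=3, 11=7, 12=31, 13=18, 14=62, 15=45, 16=79
Average turnaround = (3+7+31+18+62+45+79) / 7 = 245/7 = 35.00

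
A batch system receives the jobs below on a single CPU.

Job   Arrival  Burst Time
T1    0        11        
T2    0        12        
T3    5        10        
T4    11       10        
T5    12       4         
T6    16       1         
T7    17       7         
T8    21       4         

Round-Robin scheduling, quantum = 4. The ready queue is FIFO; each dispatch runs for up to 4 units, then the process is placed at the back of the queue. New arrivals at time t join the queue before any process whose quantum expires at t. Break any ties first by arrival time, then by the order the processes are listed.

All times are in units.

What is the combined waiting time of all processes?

Timeline: | T1 0-4 | T2 4-8 | T1 8-12 | T3 12-16 | T2 16-20 | T4 20-24 | T5 24-28 | T1 28-31 | T6 31-32 | T3 32-36 | T7 36-40 | T2 40-44 | T8 44-48 | T4 48-52 | T3 52-54 | T7 54-57 | T4 57-59 |
Completion: T1=31  T2=44  T3=54  T4=59  T5=28  T6=32  T7=57  T8=48
Waiting = turnaround − burst: T1=20, T2=32, T3=39, T4=38, T5=12, T6=15, T7=33, T8=23
Total waiting = 20 + 32 + 39 + 38 + 12 + 15 + 33 + 23 = 212

212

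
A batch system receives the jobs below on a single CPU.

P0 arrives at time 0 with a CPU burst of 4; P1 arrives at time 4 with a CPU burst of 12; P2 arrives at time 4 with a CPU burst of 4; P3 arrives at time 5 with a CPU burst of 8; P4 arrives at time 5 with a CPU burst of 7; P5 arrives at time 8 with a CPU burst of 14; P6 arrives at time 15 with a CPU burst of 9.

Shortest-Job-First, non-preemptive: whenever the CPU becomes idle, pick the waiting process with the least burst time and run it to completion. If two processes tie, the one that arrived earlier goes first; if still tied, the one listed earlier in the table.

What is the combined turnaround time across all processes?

143

Schedule: | P0 0-4 | P2 4-8 | P4 8-15 | P3 15-23 | P6 23-32 | P1 32-44 | P5 44-58 |
Completion: P0=4  P1=44  P2=8  P3=23  P4=15  P5=58  P6=32
Turnaround = completion − arrival: P0=4, P1=40, P2=4, P3=18, P4=10, P5=50, P6=17
Total turnaround = 4 + 40 + 4 + 18 + 10 + 50 + 17 = 143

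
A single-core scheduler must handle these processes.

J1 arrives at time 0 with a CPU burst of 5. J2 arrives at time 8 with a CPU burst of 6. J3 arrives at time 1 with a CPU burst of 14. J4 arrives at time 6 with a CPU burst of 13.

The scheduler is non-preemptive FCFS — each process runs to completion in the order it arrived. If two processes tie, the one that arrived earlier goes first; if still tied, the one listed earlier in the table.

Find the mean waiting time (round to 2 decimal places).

10.25

Timeline: | J1 0-5 | J3 5-19 | J4 19-32 | J2 32-38 |
Completion: J1=5  J2=38  J3=19  J4=32
Waiting times: J1=0, J2=24, J3=4, J4=13
Average waiting = (0+24+4+13) / 4 = 41/4 = 10.25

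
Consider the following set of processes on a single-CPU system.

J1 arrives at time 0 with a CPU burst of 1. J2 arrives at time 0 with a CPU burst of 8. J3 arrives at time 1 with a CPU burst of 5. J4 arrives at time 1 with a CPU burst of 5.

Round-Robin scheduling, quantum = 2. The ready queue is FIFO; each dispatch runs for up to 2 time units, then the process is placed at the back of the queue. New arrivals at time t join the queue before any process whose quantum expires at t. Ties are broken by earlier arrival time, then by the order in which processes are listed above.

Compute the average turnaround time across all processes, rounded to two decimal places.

Timeline: | J1 0-1 | J2 1-3 | J3 3-5 | J4 5-7 | J2 7-9 | J3 9-11 | J4 11-13 | J2 13-15 | J3 15-16 | J4 16-17 | J2 17-19 |
Completion: J1=1  J2=19  J3=16  J4=17
Turnaround times: J1=1, J2=19, J3=15, J4=16
Average turnaround = (1+19+15+16) / 4 = 51/4 = 12.75

12.75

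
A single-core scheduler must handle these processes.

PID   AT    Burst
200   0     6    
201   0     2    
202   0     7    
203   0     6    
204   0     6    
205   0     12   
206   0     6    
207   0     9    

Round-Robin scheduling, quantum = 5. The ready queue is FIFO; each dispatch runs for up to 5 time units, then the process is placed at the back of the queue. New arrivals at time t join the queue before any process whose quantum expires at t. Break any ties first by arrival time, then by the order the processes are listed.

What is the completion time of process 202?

Timeline: | 200 0-5 | 201 5-7 | 202 7-12 | 203 12-17 | 204 17-22 | 205 22-27 | 206 27-32 | 207 32-37 | 200 37-38 | 202 38-40 | 203 40-41 | 204 41-42 | 205 42-47 | 206 47-48 | 207 48-52 | 205 52-54 |
Completion: 200=38  201=7  202=40  203=41  204=42  205=54  206=48  207=52
Turnaround (C−A): 200=38  201=7  202=40  203=41  204=42  205=54  206=48  207=52

40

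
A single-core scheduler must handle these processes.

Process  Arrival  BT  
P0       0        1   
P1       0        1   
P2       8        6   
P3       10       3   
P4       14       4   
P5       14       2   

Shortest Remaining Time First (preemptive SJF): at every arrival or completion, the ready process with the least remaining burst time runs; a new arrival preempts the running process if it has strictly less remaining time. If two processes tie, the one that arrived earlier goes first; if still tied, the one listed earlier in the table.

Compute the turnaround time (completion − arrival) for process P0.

1

Timeline: | P0 0-1 | P1 1-2 | idle 2-8 | P2 8-10 | P3 10-13 | P2 13-14 | P5 14-16 | P2 16-19 | P4 19-23 |
Completion: P0=1  P1=2  P2=19  P3=13  P4=23  P5=16
Turnaround (C−A): P0=1  P1=2  P2=11  P3=3  P4=9  P5=2
Turnaround(P0) = completion − arrival = 1 − 0 = 1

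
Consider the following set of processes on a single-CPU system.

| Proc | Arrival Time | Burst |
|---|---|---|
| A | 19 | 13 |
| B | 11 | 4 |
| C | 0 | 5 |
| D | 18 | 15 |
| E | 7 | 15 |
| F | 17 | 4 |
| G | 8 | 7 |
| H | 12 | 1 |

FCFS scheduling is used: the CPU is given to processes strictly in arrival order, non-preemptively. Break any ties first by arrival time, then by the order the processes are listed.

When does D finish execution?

Schedule: | C 0-5 | idle 5-7 | E 7-22 | G 22-29 | B 29-33 | H 33-34 | F 34-38 | D 38-53 | A 53-66 |
Completion: A=66  B=33  C=5  D=53  E=22  F=38  G=29  H=34
Turnaround (C−A): A=47  B=22  C=5  D=35  E=15  F=21  G=21  H=22

53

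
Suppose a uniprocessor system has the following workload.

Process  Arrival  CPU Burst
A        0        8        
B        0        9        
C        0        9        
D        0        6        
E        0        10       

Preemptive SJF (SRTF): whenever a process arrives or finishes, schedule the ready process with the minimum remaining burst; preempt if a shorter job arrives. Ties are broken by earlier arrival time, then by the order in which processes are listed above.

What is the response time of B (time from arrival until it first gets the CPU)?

Gantt: | D 0-6 | A 6-14 | B 14-23 | C 23-32 | E 32-42 |
Completion: A=14  B=23  C=32  D=6  E=42
Turnaround (C−A): A=14  B=23  C=32  D=6  E=42
Response(B) = first start − arrival = 14 − 0 = 14

14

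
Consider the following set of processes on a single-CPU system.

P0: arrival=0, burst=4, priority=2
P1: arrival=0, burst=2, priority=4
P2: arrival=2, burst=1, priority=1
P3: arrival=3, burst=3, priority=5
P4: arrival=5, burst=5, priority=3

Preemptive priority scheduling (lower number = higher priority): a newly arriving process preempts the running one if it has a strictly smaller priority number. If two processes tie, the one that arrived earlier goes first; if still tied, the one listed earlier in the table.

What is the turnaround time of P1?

12

Schedule: | P0 0-2 | P2 2-3 | P0 3-5 | P4 5-10 | P1 10-12 | P3 12-15 |
Completion: P0=5  P1=12  P2=3  P3=15  P4=10
Turnaround (C−A): P0=5  P1=12  P2=1  P3=12  P4=5
Turnaround(P1) = completion − arrival = 12 − 0 = 12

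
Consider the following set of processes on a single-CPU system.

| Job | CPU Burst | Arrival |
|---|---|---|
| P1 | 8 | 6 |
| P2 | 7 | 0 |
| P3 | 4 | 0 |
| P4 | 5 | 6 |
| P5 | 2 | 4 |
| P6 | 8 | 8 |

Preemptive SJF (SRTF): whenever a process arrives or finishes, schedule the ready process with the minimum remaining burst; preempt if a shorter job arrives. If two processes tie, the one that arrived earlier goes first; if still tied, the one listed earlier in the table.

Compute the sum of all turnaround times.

Gantt: | P3 0-4 | P5 4-6 | P4 6-11 | P2 11-18 | P1 18-26 | P6 26-34 |
Completion: P1=26  P2=18  P3=4  P4=11  P5=6  P6=34
Turnaround (C−A): P1=20  P2=18  P3=4  P4=5  P5=2  P6=26
Turnaround = completion − arrival: P1=20, P2=18, P3=4, P4=5, P5=2, P6=26
Total turnaround = 20 + 18 + 4 + 5 + 2 + 26 = 75

75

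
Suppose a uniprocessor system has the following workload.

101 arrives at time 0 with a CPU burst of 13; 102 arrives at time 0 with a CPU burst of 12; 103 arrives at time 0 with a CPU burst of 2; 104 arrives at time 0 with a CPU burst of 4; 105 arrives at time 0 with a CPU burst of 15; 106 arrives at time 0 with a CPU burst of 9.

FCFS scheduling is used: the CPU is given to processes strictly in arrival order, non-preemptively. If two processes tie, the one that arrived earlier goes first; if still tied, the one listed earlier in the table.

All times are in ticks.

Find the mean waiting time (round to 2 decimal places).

23.67

Schedule: | 101 0-13 | 102 13-25 | 103 25-27 | 104 27-31 | 105 31-46 | 106 46-55 |
Completion: 101=13  102=25  103=27  104=31  105=46  106=55
Waiting times: 101=0, 102=13, 103=25, 104=27, 105=31, 106=46
Average waiting = (0+13+25+27+31+46) / 6 = 142/6 = 23.67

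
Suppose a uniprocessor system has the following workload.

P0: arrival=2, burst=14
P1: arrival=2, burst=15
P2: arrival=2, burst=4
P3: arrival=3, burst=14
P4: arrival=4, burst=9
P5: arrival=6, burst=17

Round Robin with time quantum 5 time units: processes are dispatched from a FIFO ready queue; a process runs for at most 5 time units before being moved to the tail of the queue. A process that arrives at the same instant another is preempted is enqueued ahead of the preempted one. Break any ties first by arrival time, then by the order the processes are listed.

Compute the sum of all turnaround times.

Gantt: | idle 0-2 | P0 2-7 | P1 7-12 | P2 12-16 | P3 16-21 | P4 21-26 | P5 26-31 | P0 31-36 | P1 36-41 | P3 41-46 | P4 46-50 | P5 50-55 | P0 55-59 | P1 59-64 | P3 64-68 | P5 68-75 |
Completion: P0=59  P1=64  P2=16  P3=68  P4=50  P5=75
Turnaround (C−A): P0=57  P1=62  P2=14  P3=65  P4=46  P5=69
Turnaround = completion − arrival: P0=57, P1=62, P2=14, P3=65, P4=46, P5=69
Total turnaround = 57 + 62 + 14 + 65 + 46 + 69 = 313

313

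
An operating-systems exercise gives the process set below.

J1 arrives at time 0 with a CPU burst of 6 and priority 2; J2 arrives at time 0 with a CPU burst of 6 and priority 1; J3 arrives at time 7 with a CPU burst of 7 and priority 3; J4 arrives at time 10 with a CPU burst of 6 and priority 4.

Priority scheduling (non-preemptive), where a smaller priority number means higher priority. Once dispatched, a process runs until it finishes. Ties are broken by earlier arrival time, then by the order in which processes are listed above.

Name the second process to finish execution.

Gantt: | J2 0-6 | J1 6-12 | J3 12-19 | J4 19-25 |
Completion: J1=12  J2=6  J3=19  J4=25
Turnaround (C−A): J1=12  J2=6  J3=12  J4=15
Finish order: J2 → J1 → J3 → J4

J1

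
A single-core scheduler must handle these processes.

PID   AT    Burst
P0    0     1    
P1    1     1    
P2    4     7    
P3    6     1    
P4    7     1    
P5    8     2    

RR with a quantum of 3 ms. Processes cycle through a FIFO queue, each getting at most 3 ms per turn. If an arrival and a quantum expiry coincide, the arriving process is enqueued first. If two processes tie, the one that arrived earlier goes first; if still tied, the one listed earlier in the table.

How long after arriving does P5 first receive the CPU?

Timeline: | P0 0-1 | P1 1-2 | idle 2-4 | P2 4-7 | P3 7-8 | P4 8-9 | P2 9-12 | P5 12-14 | P2 14-15 |
Completion: P0=1  P1=2  P2=15  P3=8  P4=9  P5=14
Response(P5) = first start − arrival = 12 − 8 = 4

4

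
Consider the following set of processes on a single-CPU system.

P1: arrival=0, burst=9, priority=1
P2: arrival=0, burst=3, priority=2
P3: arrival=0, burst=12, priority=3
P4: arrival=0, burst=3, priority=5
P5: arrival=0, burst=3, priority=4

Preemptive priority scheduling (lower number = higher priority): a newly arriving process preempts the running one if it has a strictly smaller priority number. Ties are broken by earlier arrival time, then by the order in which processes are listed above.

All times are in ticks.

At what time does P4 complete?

30

Gantt: | P1 0-9 | P2 9-12 | P3 12-24 | P5 24-27 | P4 27-30 |
Completion: P1=9  P2=12  P3=24  P4=30  P5=27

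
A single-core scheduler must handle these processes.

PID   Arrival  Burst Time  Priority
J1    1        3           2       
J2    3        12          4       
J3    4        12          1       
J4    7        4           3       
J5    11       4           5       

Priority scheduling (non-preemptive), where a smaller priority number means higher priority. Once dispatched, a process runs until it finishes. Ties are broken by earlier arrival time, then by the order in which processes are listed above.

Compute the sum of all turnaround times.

82

Gantt: | idle 0-1 | J1 1-4 | J3 4-16 | J4 16-20 | J2 20-32 | J5 32-36 |
Completion: J1=4  J2=32  J3=16  J4=20  J5=36
Turnaround (C−A): J1=3  J2=29  J3=12  J4=13  J5=25
Turnaround = completion − arrival: J1=3, J2=29, J3=12, J4=13, J5=25
Total turnaround = 3 + 29 + 12 + 13 + 25 = 82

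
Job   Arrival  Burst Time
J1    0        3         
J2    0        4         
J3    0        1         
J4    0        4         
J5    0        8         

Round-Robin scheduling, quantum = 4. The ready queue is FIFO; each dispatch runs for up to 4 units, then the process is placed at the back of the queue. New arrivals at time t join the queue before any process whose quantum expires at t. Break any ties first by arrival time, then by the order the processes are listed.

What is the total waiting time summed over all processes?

Gantt: | J1 0-3 | J2 3-7 | J3 7-8 | J4 8-12 | J5 12-20 |
Completion: J1=3  J2=7  J3=8  J4=12  J5=20
Turnaround (C−A): J1=3  J2=7  J3=8  J4=12  J5=20
Waiting = turnaround − burst: J1=0, J2=3, J3=7, J4=8, J5=12
Total waiting = 0 + 3 + 7 + 8 + 12 = 30

30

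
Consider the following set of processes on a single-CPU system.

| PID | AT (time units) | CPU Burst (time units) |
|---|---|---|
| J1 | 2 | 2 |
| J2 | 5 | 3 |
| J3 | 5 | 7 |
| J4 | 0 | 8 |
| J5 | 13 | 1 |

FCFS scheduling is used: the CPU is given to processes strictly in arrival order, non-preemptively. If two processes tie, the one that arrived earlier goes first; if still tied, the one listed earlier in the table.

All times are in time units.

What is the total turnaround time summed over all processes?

Gantt: | J4 0-8 | J1 8-10 | J2 10-13 | J3 13-20 | J5 20-21 |
Completion: J1=10  J2=13  J3=20  J4=8  J5=21
Turnaround = completion − arrival: J1=8, J2=8, J3=15, J4=8, J5=8
Total turnaround = 8 + 8 + 15 + 8 + 8 = 47

47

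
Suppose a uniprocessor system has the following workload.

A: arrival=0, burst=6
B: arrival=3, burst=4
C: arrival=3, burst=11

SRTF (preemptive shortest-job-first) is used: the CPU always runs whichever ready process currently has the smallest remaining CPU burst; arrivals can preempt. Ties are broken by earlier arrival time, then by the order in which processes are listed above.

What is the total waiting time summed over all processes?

Timeline: | A 0-6 | B 6-10 | C 10-21 |
Completion: A=6  B=10  C=21
Turnaround (C−A): A=6  B=7  C=18
Waiting = turnaround − burst: A=0, B=3, C=7
Total waiting = 0 + 3 + 7 = 10

10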